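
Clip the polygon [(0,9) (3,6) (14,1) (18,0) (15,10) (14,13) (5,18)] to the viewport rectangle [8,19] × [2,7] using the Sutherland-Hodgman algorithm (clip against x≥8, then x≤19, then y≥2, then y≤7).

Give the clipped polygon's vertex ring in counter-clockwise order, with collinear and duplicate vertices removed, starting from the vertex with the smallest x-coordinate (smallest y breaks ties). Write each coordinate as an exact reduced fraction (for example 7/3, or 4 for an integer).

Clipped polygon: [(8,41/11) (59/5,2) (87/5,2) (159/10,7) (8,7)]

1. After x ≥ 8: [(8,41/11) (14,1) (18,0) (15,10) (14,13) (8,49/3)]
2. After x ≤ 19: [(8,41/11) (14,1) (18,0) (15,10) (14,13) (8,49/3)]
3. After y ≥ 2: [(8,41/11) (59/5,2) (87/5,2) (15,10) (14,13) (8,49/3)]
4. After y ≤ 7: [(8,7) (8,41/11) (59/5,2) (87/5,2) (159/10,7)]
5. Canonical ring: [(8,41/11) (59/5,2) (87/5,2) (159/10,7) (8,7)]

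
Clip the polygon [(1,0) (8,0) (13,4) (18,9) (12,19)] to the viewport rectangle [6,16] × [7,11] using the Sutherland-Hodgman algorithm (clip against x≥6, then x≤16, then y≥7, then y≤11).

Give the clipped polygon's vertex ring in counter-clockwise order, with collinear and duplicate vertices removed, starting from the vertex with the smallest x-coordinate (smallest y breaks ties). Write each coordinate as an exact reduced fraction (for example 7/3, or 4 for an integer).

Clipped polygon: [(6,7) (16,7) (16,11) (140/19,11) (6,95/11)]

1. After x ≥ 6: [(6,95/11) (6,0) (8,0) (13,4) (18,9) (12,19)]
2. After x ≤ 16: [(6,95/11) (6,0) (8,0) (13,4) (16,7) (16,37/3) (12,19)]
3. After y ≥ 7: [(6,95/11) (6,7) (16,7) (16,7) (16,37/3) (12,19)]
4. After y ≤ 11: [(140/19,11) (6,95/11) (6,7) (16,7) (16,7) (16,11)]
5. Canonical ring: [(6,7) (16,7) (16,11) (140/19,11) (6,95/11)]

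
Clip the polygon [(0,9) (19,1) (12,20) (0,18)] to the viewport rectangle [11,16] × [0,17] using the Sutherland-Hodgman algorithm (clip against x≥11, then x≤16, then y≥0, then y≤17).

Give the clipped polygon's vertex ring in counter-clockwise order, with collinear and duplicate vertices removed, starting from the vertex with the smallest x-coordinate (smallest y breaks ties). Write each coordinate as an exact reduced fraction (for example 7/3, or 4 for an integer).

1. After x ≥ 11: [(11,83/19) (19,1) (12,20) (11,119/6)]
2. After x ≤ 16: [(11,83/19) (16,43/19) (16,64/7) (12,20) (11,119/6)]
3. After y ≥ 0: [(11,83/19) (16,43/19) (16,64/7) (12,20) (11,119/6)]
4. After y ≤ 17: [(11,17) (11,83/19) (16,43/19) (16,64/7) (249/19,17)]
5. Canonical ring: [(11,83/19) (16,43/19) (16,64/7) (249/19,17) (11,17)]

Clipped polygon: [(11,83/19) (16,43/19) (16,64/7) (249/19,17) (11,17)]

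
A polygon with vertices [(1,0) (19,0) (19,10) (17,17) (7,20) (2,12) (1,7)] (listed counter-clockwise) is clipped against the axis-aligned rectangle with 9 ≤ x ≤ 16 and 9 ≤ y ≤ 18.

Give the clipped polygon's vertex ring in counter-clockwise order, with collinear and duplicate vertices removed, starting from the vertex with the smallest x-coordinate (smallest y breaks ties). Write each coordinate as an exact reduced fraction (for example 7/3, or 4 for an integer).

1. After x ≥ 9: [(9,0) (19,0) (19,10) (17,17) (9,97/5)]
2. After x ≤ 16: [(9,0) (16,0) (16,173/10) (9,97/5)]
3. After y ≥ 9: [(9,9) (16,9) (16,173/10) (9,97/5)]
4. After y ≤ 18: [(9,18) (9,9) (16,9) (16,173/10) (41/3,18)]
5. Canonical ring: [(9,9) (16,9) (16,173/10) (41/3,18) (9,18)]

Clipped polygon: [(9,9) (16,9) (16,173/10) (41/3,18) (9,18)]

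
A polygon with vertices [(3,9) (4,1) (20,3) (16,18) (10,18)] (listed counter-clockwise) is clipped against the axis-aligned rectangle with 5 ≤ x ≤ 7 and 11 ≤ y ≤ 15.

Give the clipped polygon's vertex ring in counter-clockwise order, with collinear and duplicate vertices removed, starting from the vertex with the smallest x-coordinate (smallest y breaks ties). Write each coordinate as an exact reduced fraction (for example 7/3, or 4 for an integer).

Clipped polygon: [(5,11) (7,11) (7,99/7) (5,81/7)]

1. After x ≥ 5: [(5,81/7) (5,9/8) (20,3) (16,18) (10,18)]
2. After x ≤ 7: [(7,99/7) (5,81/7) (5,9/8) (7,11/8)]
3. After y ≥ 11: [(7,11) (7,99/7) (5,81/7) (5,11)]
4. After y ≤ 15: [(7,11) (7,99/7) (5,81/7) (5,11)]
5. Canonical ring: [(5,11) (7,11) (7,99/7) (5,81/7)]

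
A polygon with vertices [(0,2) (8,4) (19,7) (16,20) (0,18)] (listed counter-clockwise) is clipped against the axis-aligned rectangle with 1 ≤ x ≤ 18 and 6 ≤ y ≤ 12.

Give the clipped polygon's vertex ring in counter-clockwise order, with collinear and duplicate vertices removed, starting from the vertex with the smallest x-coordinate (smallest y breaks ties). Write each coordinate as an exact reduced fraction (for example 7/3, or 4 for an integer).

Clipped polygon: [(1,6) (46/3,6) (18,74/11) (18,34/3) (232/13,12) (1,12)]

1. After x ≥ 1: [(1,9/4) (8,4) (19,7) (16,20) (1,145/8)]
2. After x ≤ 18: [(1,9/4) (8,4) (18,74/11) (18,34/3) (16,20) (1,145/8)]
3. After y ≥ 6: [(1,6) (46/3,6) (18,74/11) (18,34/3) (16,20) (1,145/8)]
4. After y ≤ 12: [(1,12) (1,6) (46/3,6) (18,74/11) (18,34/3) (232/13,12)]
5. Canonical ring: [(1,6) (46/3,6) (18,74/11) (18,34/3) (232/13,12) (1,12)]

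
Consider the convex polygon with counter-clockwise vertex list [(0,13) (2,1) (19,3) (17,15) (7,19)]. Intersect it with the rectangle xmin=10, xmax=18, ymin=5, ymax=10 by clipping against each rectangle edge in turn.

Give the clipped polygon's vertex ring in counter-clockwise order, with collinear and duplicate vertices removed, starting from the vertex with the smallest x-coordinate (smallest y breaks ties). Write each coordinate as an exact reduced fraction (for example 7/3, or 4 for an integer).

1. After x ≥ 10: [(10,33/17) (19,3) (17,15) (10,89/5)]
2. After x ≤ 18: [(10,33/17) (18,49/17) (18,9) (17,15) (10,89/5)]
3. After y ≥ 5: [(10,5) (18,5) (18,9) (17,15) (10,89/5)]
4. After y ≤ 10: [(10,10) (10,5) (18,5) (18,9) (107/6,10)]
5. Canonical ring: [(10,5) (18,5) (18,9) (107/6,10) (10,10)]

Clipped polygon: [(10,5) (18,5) (18,9) (107/6,10) (10,10)]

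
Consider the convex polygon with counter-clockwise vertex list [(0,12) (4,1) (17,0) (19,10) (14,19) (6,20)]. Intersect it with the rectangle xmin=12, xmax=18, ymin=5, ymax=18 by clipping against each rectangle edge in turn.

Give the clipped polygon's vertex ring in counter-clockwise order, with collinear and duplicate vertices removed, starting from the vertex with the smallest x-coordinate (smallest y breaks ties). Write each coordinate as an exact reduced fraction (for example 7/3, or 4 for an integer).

Clipped polygon: [(12,5) (18,5) (18,59/5) (131/9,18) (12,18)]

1. After x ≥ 12: [(12,5/13) (17,0) (19,10) (14,19) (12,77/4)]
2. After x ≤ 18: [(12,5/13) (17,0) (18,5) (18,59/5) (14,19) (12,77/4)]
3. After y ≥ 5: [(12,5) (18,5) (18,5) (18,59/5) (14,19) (12,77/4)]
4. After y ≤ 18: [(12,18) (12,5) (18,5) (18,5) (18,59/5) (131/9,18)]
5. Canonical ring: [(12,5) (18,5) (18,59/5) (131/9,18) (12,18)]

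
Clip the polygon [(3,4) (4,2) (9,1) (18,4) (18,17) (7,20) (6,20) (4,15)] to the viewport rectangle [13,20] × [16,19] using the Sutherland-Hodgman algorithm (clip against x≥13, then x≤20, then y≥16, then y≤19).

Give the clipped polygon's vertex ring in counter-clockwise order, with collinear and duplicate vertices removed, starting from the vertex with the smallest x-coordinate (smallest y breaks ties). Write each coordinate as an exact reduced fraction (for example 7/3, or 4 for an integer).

Clipped polygon: [(13,16) (18,16) (18,17) (13,202/11)]

1. After x ≥ 13: [(13,7/3) (18,4) (18,17) (13,202/11)]
2. After x ≤ 20: [(13,7/3) (18,4) (18,17) (13,202/11)]
3. After y ≥ 16: [(13,16) (18,16) (18,17) (13,202/11)]
4. After y ≤ 19: [(13,16) (18,16) (18,17) (13,202/11)]
5. Canonical ring: [(13,16) (18,16) (18,17) (13,202/11)]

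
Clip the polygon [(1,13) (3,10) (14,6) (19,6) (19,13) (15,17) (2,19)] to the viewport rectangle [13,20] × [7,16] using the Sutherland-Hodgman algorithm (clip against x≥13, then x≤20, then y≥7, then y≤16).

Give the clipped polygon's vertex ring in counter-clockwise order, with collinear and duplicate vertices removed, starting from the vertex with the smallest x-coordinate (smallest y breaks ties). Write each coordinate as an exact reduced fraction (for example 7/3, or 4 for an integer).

Clipped polygon: [(13,7) (19,7) (19,13) (16,16) (13,16)]

1. After x ≥ 13: [(13,70/11) (14,6) (19,6) (19,13) (15,17) (13,225/13)]
2. After x ≤ 20: [(13,70/11) (14,6) (19,6) (19,13) (15,17) (13,225/13)]
3. After y ≥ 7: [(13,7) (19,7) (19,13) (15,17) (13,225/13)]
4. After y ≤ 16: [(13,16) (13,7) (19,7) (19,13) (16,16)]
5. Canonical ring: [(13,7) (19,7) (19,13) (16,16) (13,16)]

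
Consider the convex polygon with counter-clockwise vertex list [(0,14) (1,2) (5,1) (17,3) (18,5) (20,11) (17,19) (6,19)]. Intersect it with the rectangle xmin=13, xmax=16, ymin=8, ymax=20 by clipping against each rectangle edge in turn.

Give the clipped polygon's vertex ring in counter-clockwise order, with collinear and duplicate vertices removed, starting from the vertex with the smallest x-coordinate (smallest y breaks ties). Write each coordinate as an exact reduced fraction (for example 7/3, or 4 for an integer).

Clipped polygon: [(13,8) (16,8) (16,19) (13,19)]

1. After x ≥ 13: [(13,7/3) (17,3) (18,5) (20,11) (17,19) (13,19)]
2. After x ≤ 16: [(13,7/3) (16,17/6) (16,19) (13,19)]
3. After y ≥ 8: [(13,8) (16,8) (16,19) (13,19)]
4. After y ≤ 20: [(13,8) (16,8) (16,19) (13,19)]
5. Canonical ring: [(13,8) (16,8) (16,19) (13,19)]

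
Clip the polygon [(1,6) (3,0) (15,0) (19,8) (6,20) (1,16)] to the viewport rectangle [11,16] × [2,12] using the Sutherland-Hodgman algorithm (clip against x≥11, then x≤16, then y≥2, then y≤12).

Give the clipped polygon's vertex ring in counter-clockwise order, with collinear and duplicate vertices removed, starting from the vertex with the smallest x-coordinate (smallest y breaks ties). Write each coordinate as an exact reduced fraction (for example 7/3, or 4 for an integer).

1. After x ≥ 11: [(11,0) (15,0) (19,8) (11,200/13)]
2. After x ≤ 16: [(11,0) (15,0) (16,2) (16,140/13) (11,200/13)]
3. After y ≥ 2: [(11,2) (16,2) (16,2) (16,140/13) (11,200/13)]
4. After y ≤ 12: [(11,12) (11,2) (16,2) (16,2) (16,140/13) (44/3,12)]
5. Canonical ring: [(11,2) (16,2) (16,140/13) (44/3,12) (11,12)]

Clipped polygon: [(11,2) (16,2) (16,140/13) (44/3,12) (11,12)]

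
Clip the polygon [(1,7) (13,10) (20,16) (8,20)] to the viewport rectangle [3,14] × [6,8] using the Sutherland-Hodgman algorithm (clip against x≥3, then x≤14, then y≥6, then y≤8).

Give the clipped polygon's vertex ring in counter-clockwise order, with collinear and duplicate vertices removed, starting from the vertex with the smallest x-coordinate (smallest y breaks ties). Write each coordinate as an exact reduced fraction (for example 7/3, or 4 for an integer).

1. After x ≥ 3: [(3,75/7) (3,15/2) (13,10) (20,16) (8,20)]
2. After x ≤ 14: [(3,75/7) (3,15/2) (13,10) (14,76/7) (14,18) (8,20)]
3. After y ≥ 6: [(3,75/7) (3,15/2) (13,10) (14,76/7) (14,18) (8,20)]
4. After y ≤ 8: [(3,8) (3,15/2) (5,8)]
5. Canonical ring: [(3,15/2) (5,8) (3,8)]

Clipped polygon: [(3,15/2) (5,8) (3,8)]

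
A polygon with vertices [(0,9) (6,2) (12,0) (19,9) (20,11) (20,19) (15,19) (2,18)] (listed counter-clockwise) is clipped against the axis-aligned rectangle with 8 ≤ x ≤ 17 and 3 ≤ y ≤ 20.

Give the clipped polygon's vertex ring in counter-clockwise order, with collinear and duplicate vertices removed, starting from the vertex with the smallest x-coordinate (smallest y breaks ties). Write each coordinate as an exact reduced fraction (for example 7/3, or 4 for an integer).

Clipped polygon: [(8,3) (43/3,3) (17,45/7) (17,19) (15,19) (8,240/13)]

1. After x ≥ 8: [(8,4/3) (12,0) (19,9) (20,11) (20,19) (15,19) (8,240/13)]
2. After x ≤ 17: [(8,4/3) (12,0) (17,45/7) (17,19) (15,19) (8,240/13)]
3. After y ≥ 3: [(8,3) (43/3,3) (17,45/7) (17,19) (15,19) (8,240/13)]
4. After y ≤ 20: [(8,3) (43/3,3) (17,45/7) (17,19) (15,19) (8,240/13)]
5. Canonical ring: [(8,3) (43/3,3) (17,45/7) (17,19) (15,19) (8,240/13)]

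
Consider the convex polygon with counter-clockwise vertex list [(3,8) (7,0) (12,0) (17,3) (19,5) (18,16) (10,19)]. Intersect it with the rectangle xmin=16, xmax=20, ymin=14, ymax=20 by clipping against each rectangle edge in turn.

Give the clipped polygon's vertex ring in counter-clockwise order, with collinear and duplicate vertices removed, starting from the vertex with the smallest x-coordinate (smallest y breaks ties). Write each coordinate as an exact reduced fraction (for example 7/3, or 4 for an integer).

1. After x ≥ 16: [(16,12/5) (17,3) (19,5) (18,16) (16,67/4)]
2. After x ≤ 20: [(16,12/5) (17,3) (19,5) (18,16) (16,67/4)]
3. After y ≥ 14: [(16,14) (200/11,14) (18,16) (16,67/4)]
4. After y ≤ 20: [(16,14) (200/11,14) (18,16) (16,67/4)]
5. Canonical ring: [(16,14) (200/11,14) (18,16) (16,67/4)]

Clipped polygon: [(16,14) (200/11,14) (18,16) (16,67/4)]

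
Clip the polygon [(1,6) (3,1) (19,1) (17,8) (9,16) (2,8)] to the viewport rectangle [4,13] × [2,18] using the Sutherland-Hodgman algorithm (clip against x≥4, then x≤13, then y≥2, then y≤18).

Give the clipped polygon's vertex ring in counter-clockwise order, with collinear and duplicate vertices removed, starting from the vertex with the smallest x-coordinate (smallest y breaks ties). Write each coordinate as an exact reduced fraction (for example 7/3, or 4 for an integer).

Clipped polygon: [(4,2) (13,2) (13,12) (9,16) (4,72/7)]

1. After x ≥ 4: [(4,1) (19,1) (17,8) (9,16) (4,72/7)]
2. After x ≤ 13: [(4,1) (13,1) (13,12) (9,16) (4,72/7)]
3. After y ≥ 2: [(4,2) (13,2) (13,12) (9,16) (4,72/7)]
4. After y ≤ 18: [(4,2) (13,2) (13,12) (9,16) (4,72/7)]
5. Canonical ring: [(4,2) (13,2) (13,12) (9,16) (4,72/7)]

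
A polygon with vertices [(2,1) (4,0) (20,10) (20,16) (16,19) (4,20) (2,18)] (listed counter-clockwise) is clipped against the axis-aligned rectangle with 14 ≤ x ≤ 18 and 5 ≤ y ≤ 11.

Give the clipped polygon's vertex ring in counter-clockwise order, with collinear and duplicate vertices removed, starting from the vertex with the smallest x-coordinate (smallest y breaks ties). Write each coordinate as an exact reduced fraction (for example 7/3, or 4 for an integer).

Clipped polygon: [(14,25/4) (18,35/4) (18,11) (14,11)]

1. After x ≥ 14: [(14,25/4) (20,10) (20,16) (16,19) (14,115/6)]
2. After x ≤ 18: [(14,25/4) (18,35/4) (18,35/2) (16,19) (14,115/6)]
3. After y ≥ 5: [(14,25/4) (18,35/4) (18,35/2) (16,19) (14,115/6)]
4. After y ≤ 11: [(14,11) (14,25/4) (18,35/4) (18,11)]
5. Canonical ring: [(14,25/4) (18,35/4) (18,11) (14,11)]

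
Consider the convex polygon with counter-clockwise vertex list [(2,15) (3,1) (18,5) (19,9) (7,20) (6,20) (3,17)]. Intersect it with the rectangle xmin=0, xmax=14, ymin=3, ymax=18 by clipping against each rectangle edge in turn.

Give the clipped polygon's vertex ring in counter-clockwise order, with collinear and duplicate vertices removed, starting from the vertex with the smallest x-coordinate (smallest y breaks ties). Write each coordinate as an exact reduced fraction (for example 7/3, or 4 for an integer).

Clipped polygon: [(2,15) (20/7,3) (21/2,3) (14,59/15) (14,163/12) (101/11,18) (4,18) (3,17)]

1. After x ≥ 0: [(2,15) (3,1) (18,5) (19,9) (7,20) (6,20) (3,17)]
2. After x ≤ 14: [(2,15) (3,1) (14,59/15) (14,163/12) (7,20) (6,20) (3,17)]
3. After y ≥ 3: [(2,15) (20/7,3) (21/2,3) (14,59/15) (14,163/12) (7,20) (6,20) (3,17)]
4. After y ≤ 18: [(2,15) (20/7,3) (21/2,3) (14,59/15) (14,163/12) (101/11,18) (4,18) (3,17)]
5. Canonical ring: [(2,15) (20/7,3) (21/2,3) (14,59/15) (14,163/12) (101/11,18) (4,18) (3,17)]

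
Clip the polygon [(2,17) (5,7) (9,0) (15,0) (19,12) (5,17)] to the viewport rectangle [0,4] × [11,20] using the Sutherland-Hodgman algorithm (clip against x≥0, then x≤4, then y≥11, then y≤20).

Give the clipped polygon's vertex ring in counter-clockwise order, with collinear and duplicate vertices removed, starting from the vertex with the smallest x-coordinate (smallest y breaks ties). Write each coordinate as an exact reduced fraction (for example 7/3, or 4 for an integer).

Clipped polygon: [(2,17) (19/5,11) (4,11) (4,17)]

1. After x ≥ 0: [(2,17) (5,7) (9,0) (15,0) (19,12) (5,17)]
2. After x ≤ 4: [(4,17) (2,17) (4,31/3)]
3. After y ≥ 11: [(4,11) (4,17) (2,17) (19/5,11)]
4. After y ≤ 20: [(4,11) (4,17) (2,17) (19/5,11)]
5. Canonical ring: [(2,17) (19/5,11) (4,11) (4,17)]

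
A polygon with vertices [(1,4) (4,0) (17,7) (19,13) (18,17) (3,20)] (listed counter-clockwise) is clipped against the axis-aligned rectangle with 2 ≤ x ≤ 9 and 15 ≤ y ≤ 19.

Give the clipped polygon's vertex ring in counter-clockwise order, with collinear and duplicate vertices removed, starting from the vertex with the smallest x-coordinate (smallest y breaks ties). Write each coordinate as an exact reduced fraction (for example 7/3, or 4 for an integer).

1. After x ≥ 2: [(2,12) (2,8/3) (4,0) (17,7) (19,13) (18,17) (3,20)]
2. After x ≤ 9: [(2,12) (2,8/3) (4,0) (9,35/13) (9,94/5) (3,20)]
3. After y ≥ 15: [(19/8,15) (9,15) (9,94/5) (3,20)]
4. After y ≤ 19: [(23/8,19) (19/8,15) (9,15) (9,94/5) (8,19)]
5. Canonical ring: [(19/8,15) (9,15) (9,94/5) (8,19) (23/8,19)]

Clipped polygon: [(19/8,15) (9,15) (9,94/5) (8,19) (23/8,19)]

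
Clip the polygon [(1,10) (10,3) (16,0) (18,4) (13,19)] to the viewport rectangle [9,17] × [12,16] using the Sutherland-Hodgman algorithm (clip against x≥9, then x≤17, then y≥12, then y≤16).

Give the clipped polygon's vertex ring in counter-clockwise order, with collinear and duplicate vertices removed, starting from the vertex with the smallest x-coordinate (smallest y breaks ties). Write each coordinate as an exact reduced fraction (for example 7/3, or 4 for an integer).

1. After x ≥ 9: [(9,16) (9,34/9) (10,3) (16,0) (18,4) (13,19)]
2. After x ≤ 17: [(9,16) (9,34/9) (10,3) (16,0) (17,2) (17,7) (13,19)]
3. After y ≥ 12: [(9,16) (9,12) (46/3,12) (13,19)]
4. After y ≤ 16: [(9,16) (9,16) (9,12) (46/3,12) (14,16)]
5. Canonical ring: [(9,12) (46/3,12) (14,16) (9,16)]

Clipped polygon: [(9,12) (46/3,12) (14,16) (9,16)]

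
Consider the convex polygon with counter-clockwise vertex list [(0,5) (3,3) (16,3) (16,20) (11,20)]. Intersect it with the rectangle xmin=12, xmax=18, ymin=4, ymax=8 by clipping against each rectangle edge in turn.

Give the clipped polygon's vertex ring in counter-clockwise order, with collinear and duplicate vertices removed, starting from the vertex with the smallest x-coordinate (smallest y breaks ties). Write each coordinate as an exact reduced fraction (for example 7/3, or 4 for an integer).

Clipped polygon: [(12,4) (16,4) (16,8) (12,8)]

1. After x ≥ 12: [(12,3) (16,3) (16,20) (12,20)]
2. After x ≤ 18: [(12,3) (16,3) (16,20) (12,20)]
3. After y ≥ 4: [(12,4) (16,4) (16,20) (12,20)]
4. After y ≤ 8: [(12,8) (12,4) (16,4) (16,8)]
5. Canonical ring: [(12,4) (16,4) (16,8) (12,8)]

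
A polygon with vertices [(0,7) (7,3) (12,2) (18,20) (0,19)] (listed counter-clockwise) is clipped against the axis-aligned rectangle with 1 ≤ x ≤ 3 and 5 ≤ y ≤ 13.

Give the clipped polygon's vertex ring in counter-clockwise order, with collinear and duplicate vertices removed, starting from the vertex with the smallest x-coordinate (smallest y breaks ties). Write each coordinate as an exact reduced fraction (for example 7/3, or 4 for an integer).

Clipped polygon: [(1,45/7) (3,37/7) (3,13) (1,13)]

1. After x ≥ 1: [(1,45/7) (7,3) (12,2) (18,20) (1,343/18)]
2. After x ≤ 3: [(1,45/7) (3,37/7) (3,115/6) (1,343/18)]
3. After y ≥ 5: [(1,45/7) (3,37/7) (3,115/6) (1,343/18)]
4. After y ≤ 13: [(1,13) (1,45/7) (3,37/7) (3,13)]
5. Canonical ring: [(1,45/7) (3,37/7) (3,13) (1,13)]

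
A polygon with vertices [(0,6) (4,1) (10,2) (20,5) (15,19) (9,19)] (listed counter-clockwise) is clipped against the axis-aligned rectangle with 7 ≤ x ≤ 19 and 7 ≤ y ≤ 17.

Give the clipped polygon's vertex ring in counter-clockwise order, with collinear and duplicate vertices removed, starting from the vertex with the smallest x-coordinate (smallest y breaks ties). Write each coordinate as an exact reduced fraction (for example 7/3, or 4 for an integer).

Clipped polygon: [(7,7) (19,7) (19,39/5) (110/7,17) (99/13,17) (7,145/9)]

1. After x ≥ 7: [(7,145/9) (7,3/2) (10,2) (20,5) (15,19) (9,19)]
2. After x ≤ 19: [(7,145/9) (7,3/2) (10,2) (19,47/10) (19,39/5) (15,19) (9,19)]
3. After y ≥ 7: [(7,145/9) (7,7) (19,7) (19,39/5) (15,19) (9,19)]
4. After y ≤ 17: [(99/13,17) (7,145/9) (7,7) (19,7) (19,39/5) (110/7,17)]
5. Canonical ring: [(7,7) (19,7) (19,39/5) (110/7,17) (99/13,17) (7,145/9)]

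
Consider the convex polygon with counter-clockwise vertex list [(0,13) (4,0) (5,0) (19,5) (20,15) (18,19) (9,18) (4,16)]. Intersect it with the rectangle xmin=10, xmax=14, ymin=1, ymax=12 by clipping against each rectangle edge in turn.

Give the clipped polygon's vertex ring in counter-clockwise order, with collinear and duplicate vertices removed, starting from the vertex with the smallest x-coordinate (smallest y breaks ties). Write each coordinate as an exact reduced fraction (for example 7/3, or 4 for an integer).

Clipped polygon: [(10,25/14) (14,45/14) (14,12) (10,12)]

1. After x ≥ 10: [(10,25/14) (19,5) (20,15) (18,19) (10,163/9)]
2. After x ≤ 14: [(10,25/14) (14,45/14) (14,167/9) (10,163/9)]
3. After y ≥ 1: [(10,25/14) (14,45/14) (14,167/9) (10,163/9)]
4. After y ≤ 12: [(10,12) (10,25/14) (14,45/14) (14,12)]
5. Canonical ring: [(10,25/14) (14,45/14) (14,12) (10,12)]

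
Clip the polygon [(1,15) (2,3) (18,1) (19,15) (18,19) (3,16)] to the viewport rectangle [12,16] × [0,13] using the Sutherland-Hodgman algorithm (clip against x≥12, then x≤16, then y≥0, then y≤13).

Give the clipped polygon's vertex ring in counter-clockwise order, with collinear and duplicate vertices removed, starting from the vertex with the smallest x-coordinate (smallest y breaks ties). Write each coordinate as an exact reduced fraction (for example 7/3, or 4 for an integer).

Clipped polygon: [(12,7/4) (16,5/4) (16,13) (12,13)]

1. After x ≥ 12: [(12,7/4) (18,1) (19,15) (18,19) (12,89/5)]
2. After x ≤ 16: [(12,7/4) (16,5/4) (16,93/5) (12,89/5)]
3. After y ≥ 0: [(12,7/4) (16,5/4) (16,93/5) (12,89/5)]
4. After y ≤ 13: [(12,13) (12,7/4) (16,5/4) (16,13)]
5. Canonical ring: [(12,7/4) (16,5/4) (16,13) (12,13)]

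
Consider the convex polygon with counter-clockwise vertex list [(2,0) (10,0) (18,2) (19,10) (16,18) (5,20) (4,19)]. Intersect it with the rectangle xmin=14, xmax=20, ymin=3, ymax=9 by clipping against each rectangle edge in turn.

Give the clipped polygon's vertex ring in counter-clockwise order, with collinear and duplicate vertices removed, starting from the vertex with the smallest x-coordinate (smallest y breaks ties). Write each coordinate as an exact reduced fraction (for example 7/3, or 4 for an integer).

Clipped polygon: [(14,3) (145/8,3) (151/8,9) (14,9)]

1. After x ≥ 14: [(14,1) (18,2) (19,10) (16,18) (14,202/11)]
2. After x ≤ 20: [(14,1) (18,2) (19,10) (16,18) (14,202/11)]
3. After y ≥ 3: [(14,3) (145/8,3) (19,10) (16,18) (14,202/11)]
4. After y ≤ 9: [(14,9) (14,3) (145/8,3) (151/8,9)]
5. Canonical ring: [(14,3) (145/8,3) (151/8,9) (14,9)]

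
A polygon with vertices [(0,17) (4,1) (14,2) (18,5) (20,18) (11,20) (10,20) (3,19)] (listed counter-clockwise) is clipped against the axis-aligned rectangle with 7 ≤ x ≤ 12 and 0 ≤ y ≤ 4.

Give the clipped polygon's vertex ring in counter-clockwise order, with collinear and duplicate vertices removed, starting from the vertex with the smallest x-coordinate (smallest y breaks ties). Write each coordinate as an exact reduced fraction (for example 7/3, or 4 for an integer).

1. After x ≥ 7: [(7,13/10) (14,2) (18,5) (20,18) (11,20) (10,20) (7,137/7)]
2. After x ≤ 12: [(7,13/10) (12,9/5) (12,178/9) (11,20) (10,20) (7,137/7)]
3. After y ≥ 0: [(7,13/10) (12,9/5) (12,178/9) (11,20) (10,20) (7,137/7)]
4. After y ≤ 4: [(7,4) (7,13/10) (12,9/5) (12,4)]
5. Canonical ring: [(7,13/10) (12,9/5) (12,4) (7,4)]

Clipped polygon: [(7,13/10) (12,9/5) (12,4) (7,4)]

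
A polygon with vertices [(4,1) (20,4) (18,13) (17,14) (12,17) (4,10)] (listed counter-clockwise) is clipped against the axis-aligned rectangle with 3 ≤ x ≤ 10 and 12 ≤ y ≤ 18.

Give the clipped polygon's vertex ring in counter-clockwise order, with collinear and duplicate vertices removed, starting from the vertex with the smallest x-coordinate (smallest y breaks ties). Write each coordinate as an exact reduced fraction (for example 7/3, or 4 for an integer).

Clipped polygon: [(44/7,12) (10,12) (10,61/4)]

1. After x ≥ 3: [(4,1) (20,4) (18,13) (17,14) (12,17) (4,10)]
2. After x ≤ 10: [(4,1) (10,17/8) (10,61/4) (4,10)]
3. After y ≥ 12: [(10,12) (10,61/4) (44/7,12)]
4. After y ≤ 18: [(10,12) (10,61/4) (44/7,12)]
5. Canonical ring: [(44/7,12) (10,12) (10,61/4)]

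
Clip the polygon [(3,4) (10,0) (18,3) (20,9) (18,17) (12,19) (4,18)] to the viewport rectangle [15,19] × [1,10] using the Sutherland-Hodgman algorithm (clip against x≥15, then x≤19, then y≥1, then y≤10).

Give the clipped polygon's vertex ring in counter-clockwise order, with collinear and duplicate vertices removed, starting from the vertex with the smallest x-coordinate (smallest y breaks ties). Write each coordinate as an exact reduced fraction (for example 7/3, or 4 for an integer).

1. After x ≥ 15: [(15,15/8) (18,3) (20,9) (18,17) (15,18)]
2. After x ≤ 19: [(15,15/8) (18,3) (19,6) (19,13) (18,17) (15,18)]
3. After y ≥ 1: [(15,15/8) (18,3) (19,6) (19,13) (18,17) (15,18)]
4. After y ≤ 10: [(15,10) (15,15/8) (18,3) (19,6) (19,10)]
5. Canonical ring: [(15,15/8) (18,3) (19,6) (19,10) (15,10)]

Clipped polygon: [(15,15/8) (18,3) (19,6) (19,10) (15,10)]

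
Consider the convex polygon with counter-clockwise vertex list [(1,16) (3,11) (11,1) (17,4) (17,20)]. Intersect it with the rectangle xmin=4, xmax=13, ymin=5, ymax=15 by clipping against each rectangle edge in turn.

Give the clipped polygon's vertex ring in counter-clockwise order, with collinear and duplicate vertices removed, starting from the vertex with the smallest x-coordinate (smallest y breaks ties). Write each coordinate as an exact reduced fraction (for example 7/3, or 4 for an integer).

1. After x ≥ 4: [(4,67/4) (4,39/4) (11,1) (17,4) (17,20)]
2. After x ≤ 13: [(13,19) (4,67/4) (4,39/4) (11,1) (13,2)]
3. After y ≥ 5: [(13,5) (13,19) (4,67/4) (4,39/4) (39/5,5)]
4. After y ≤ 15: [(13,5) (13,15) (4,15) (4,39/4) (39/5,5)]
5. Canonical ring: [(4,39/4) (39/5,5) (13,5) (13,15) (4,15)]

Clipped polygon: [(4,39/4) (39/5,5) (13,5) (13,15) (4,15)]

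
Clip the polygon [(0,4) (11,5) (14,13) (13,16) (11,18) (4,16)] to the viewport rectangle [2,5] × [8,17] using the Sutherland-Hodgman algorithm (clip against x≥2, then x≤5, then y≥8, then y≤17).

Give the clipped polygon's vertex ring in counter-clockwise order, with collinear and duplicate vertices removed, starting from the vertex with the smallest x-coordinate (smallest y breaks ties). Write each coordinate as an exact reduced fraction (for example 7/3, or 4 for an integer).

Clipped polygon: [(2,8) (5,8) (5,114/7) (4,16) (2,10)]

1. After x ≥ 2: [(2,10) (2,46/11) (11,5) (14,13) (13,16) (11,18) (4,16)]
2. After x ≤ 5: [(2,10) (2,46/11) (5,49/11) (5,114/7) (4,16)]
3. After y ≥ 8: [(2,10) (2,8) (5,8) (5,114/7) (4,16)]
4. After y ≤ 17: [(2,10) (2,8) (5,8) (5,114/7) (4,16)]
5. Canonical ring: [(2,8) (5,8) (5,114/7) (4,16) (2,10)]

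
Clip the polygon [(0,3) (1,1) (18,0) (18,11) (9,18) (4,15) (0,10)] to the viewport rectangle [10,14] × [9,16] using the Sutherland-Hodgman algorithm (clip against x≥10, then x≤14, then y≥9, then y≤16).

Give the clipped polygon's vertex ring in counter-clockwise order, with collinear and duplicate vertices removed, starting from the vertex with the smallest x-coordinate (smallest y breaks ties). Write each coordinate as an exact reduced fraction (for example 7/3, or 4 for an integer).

Clipped polygon: [(10,9) (14,9) (14,127/9) (81/7,16) (10,16)]

1. After x ≥ 10: [(10,8/17) (18,0) (18,11) (10,155/9)]
2. After x ≤ 14: [(10,8/17) (14,4/17) (14,127/9) (10,155/9)]
3. After y ≥ 9: [(10,9) (14,9) (14,127/9) (10,155/9)]
4. After y ≤ 16: [(10,16) (10,9) (14,9) (14,127/9) (81/7,16)]
5. Canonical ring: [(10,9) (14,9) (14,127/9) (81/7,16) (10,16)]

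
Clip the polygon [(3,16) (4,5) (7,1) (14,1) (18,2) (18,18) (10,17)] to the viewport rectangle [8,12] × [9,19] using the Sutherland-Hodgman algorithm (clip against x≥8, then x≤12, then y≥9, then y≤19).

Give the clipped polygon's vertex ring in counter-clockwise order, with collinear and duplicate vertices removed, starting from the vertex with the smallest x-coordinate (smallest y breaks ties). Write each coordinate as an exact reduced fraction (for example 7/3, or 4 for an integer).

1. After x ≥ 8: [(8,117/7) (8,1) (14,1) (18,2) (18,18) (10,17)]
2. After x ≤ 12: [(8,117/7) (8,1) (12,1) (12,69/4) (10,17)]
3. After y ≥ 9: [(8,117/7) (8,9) (12,9) (12,69/4) (10,17)]
4. After y ≤ 19: [(8,117/7) (8,9) (12,9) (12,69/4) (10,17)]
5. Canonical ring: [(8,9) (12,9) (12,69/4) (10,17) (8,117/7)]

Clipped polygon: [(8,9) (12,9) (12,69/4) (10,17) (8,117/7)]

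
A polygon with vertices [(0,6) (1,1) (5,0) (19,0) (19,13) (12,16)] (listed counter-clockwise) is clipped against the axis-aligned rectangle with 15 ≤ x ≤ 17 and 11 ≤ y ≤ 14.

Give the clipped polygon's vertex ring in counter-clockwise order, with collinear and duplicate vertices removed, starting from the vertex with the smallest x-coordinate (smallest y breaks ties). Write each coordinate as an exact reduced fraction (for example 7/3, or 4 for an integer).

1. After x ≥ 15: [(15,0) (19,0) (19,13) (15,103/7)]
2. After x ≤ 17: [(15,0) (17,0) (17,97/7) (15,103/7)]
3. After y ≥ 11: [(15,11) (17,11) (17,97/7) (15,103/7)]
4. After y ≤ 14: [(15,14) (15,11) (17,11) (17,97/7) (50/3,14)]
5. Canonical ring: [(15,11) (17,11) (17,97/7) (50/3,14) (15,14)]

Clipped polygon: [(15,11) (17,11) (17,97/7) (50/3,14) (15,14)]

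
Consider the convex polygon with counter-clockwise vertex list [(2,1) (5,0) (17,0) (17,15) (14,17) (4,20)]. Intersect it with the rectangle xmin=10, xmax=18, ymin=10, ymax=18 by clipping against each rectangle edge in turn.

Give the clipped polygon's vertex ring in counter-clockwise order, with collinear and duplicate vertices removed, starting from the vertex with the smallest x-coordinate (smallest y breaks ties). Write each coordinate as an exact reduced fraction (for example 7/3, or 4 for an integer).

Clipped polygon: [(10,10) (17,10) (17,15) (14,17) (32/3,18) (10,18)]

1. After x ≥ 10: [(10,0) (17,0) (17,15) (14,17) (10,91/5)]
2. After x ≤ 18: [(10,0) (17,0) (17,15) (14,17) (10,91/5)]
3. After y ≥ 10: [(10,10) (17,10) (17,15) (14,17) (10,91/5)]
4. After y ≤ 18: [(10,18) (10,10) (17,10) (17,15) (14,17) (32/3,18)]
5. Canonical ring: [(10,10) (17,10) (17,15) (14,17) (32/3,18) (10,18)]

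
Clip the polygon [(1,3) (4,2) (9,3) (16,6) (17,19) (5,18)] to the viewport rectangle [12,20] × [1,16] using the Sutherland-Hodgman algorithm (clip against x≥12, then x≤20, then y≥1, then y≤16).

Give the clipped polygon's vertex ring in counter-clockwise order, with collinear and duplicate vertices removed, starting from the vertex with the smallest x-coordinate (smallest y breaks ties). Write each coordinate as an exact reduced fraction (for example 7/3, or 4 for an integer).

1. After x ≥ 12: [(12,30/7) (16,6) (17,19) (12,223/12)]
2. After x ≤ 20: [(12,30/7) (16,6) (17,19) (12,223/12)]
3. After y ≥ 1: [(12,30/7) (16,6) (17,19) (12,223/12)]
4. After y ≤ 16: [(12,16) (12,30/7) (16,6) (218/13,16)]
5. Canonical ring: [(12,30/7) (16,6) (218/13,16) (12,16)]

Clipped polygon: [(12,30/7) (16,6) (218/13,16) (12,16)]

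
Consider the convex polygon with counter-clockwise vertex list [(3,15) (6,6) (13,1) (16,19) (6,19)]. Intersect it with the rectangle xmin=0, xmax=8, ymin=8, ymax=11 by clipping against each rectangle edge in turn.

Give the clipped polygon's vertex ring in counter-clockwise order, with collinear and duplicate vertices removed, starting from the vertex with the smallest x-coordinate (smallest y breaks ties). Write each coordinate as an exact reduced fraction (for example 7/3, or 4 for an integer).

1. After x ≥ 0: [(3,15) (6,6) (13,1) (16,19) (6,19)]
2. After x ≤ 8: [(3,15) (6,6) (8,32/7) (8,19) (6,19)]
3. After y ≥ 8: [(3,15) (16/3,8) (8,8) (8,19) (6,19)]
4. After y ≤ 11: [(13/3,11) (16/3,8) (8,8) (8,11)]
5. Canonical ring: [(13/3,11) (16/3,8) (8,8) (8,11)]

Clipped polygon: [(13/3,11) (16/3,8) (8,8) (8,11)]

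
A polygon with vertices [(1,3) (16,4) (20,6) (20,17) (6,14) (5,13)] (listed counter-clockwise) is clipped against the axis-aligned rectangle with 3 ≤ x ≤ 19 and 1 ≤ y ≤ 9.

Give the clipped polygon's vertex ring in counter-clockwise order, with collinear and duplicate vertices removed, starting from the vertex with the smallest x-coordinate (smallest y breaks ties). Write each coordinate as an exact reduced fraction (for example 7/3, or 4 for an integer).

Clipped polygon: [(3,47/15) (16,4) (19,11/2) (19,9) (17/5,9) (3,8)]

1. After x ≥ 3: [(3,8) (3,47/15) (16,4) (20,6) (20,17) (6,14) (5,13)]
2. After x ≤ 19: [(3,8) (3,47/15) (16,4) (19,11/2) (19,235/14) (6,14) (5,13)]
3. After y ≥ 1: [(3,8) (3,47/15) (16,4) (19,11/2) (19,235/14) (6,14) (5,13)]
4. After y ≤ 9: [(17/5,9) (3,8) (3,47/15) (16,4) (19,11/2) (19,9)]
5. Canonical ring: [(3,47/15) (16,4) (19,11/2) (19,9) (17/5,9) (3,8)]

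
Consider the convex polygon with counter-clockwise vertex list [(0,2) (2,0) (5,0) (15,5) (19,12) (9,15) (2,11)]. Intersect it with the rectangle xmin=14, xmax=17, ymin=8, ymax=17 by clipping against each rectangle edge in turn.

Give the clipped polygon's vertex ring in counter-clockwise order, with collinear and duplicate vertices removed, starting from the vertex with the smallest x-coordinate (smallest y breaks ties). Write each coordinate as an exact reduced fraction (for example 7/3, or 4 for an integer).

1. After x ≥ 14: [(14,9/2) (15,5) (19,12) (14,27/2)]
2. After x ≤ 17: [(14,9/2) (15,5) (17,17/2) (17,63/5) (14,27/2)]
3. After y ≥ 8: [(14,8) (117/7,8) (17,17/2) (17,63/5) (14,27/2)]
4. After y ≤ 17: [(14,8) (117/7,8) (17,17/2) (17,63/5) (14,27/2)]
5. Canonical ring: [(14,8) (117/7,8) (17,17/2) (17,63/5) (14,27/2)]

Clipped polygon: [(14,8) (117/7,8) (17,17/2) (17,63/5) (14,27/2)]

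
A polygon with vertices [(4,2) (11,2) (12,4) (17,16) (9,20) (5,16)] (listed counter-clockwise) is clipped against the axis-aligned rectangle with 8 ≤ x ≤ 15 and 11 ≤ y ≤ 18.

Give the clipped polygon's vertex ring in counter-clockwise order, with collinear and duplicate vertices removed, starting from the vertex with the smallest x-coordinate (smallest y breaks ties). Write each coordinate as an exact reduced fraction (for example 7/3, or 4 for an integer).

1. After x ≥ 8: [(8,2) (11,2) (12,4) (17,16) (9,20) (8,19)]
2. After x ≤ 15: [(8,2) (11,2) (12,4) (15,56/5) (15,17) (9,20) (8,19)]
3. After y ≥ 11: [(8,11) (179/12,11) (15,56/5) (15,17) (9,20) (8,19)]
4. After y ≤ 18: [(8,18) (8,11) (179/12,11) (15,56/5) (15,17) (13,18)]
5. Canonical ring: [(8,11) (179/12,11) (15,56/5) (15,17) (13,18) (8,18)]

Clipped polygon: [(8,11) (179/12,11) (15,56/5) (15,17) (13,18) (8,18)]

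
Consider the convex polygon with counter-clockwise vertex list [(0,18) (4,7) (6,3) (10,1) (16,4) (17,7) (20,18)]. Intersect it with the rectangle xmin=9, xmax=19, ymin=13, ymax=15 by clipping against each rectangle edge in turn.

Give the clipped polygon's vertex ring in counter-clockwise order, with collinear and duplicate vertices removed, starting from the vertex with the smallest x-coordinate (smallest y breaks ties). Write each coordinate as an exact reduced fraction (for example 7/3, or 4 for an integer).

Clipped polygon: [(9,13) (205/11,13) (19,43/3) (19,15) (9,15)]

1. After x ≥ 9: [(9,18) (9,3/2) (10,1) (16,4) (17,7) (20,18)]
2. After x ≤ 19: [(19,18) (9,18) (9,3/2) (10,1) (16,4) (17,7) (19,43/3)]
3. After y ≥ 13: [(19,18) (9,18) (9,13) (205/11,13) (19,43/3)]
4. After y ≤ 15: [(19,15) (9,15) (9,13) (205/11,13) (19,43/3)]
5. Canonical ring: [(9,13) (205/11,13) (19,43/3) (19,15) (9,15)]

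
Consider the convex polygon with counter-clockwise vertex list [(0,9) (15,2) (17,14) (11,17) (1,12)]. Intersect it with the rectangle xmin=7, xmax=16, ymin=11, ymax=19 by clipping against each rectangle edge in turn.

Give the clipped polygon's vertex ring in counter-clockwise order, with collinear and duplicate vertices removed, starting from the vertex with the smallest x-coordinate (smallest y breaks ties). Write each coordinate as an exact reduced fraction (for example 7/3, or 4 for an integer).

Clipped polygon: [(7,11) (16,11) (16,29/2) (11,17) (7,15)]

1. After x ≥ 7: [(7,86/15) (15,2) (17,14) (11,17) (7,15)]
2. After x ≤ 16: [(7,86/15) (15,2) (16,8) (16,29/2) (11,17) (7,15)]
3. After y ≥ 11: [(7,11) (16,11) (16,29/2) (11,17) (7,15)]
4. After y ≤ 19: [(7,11) (16,11) (16,29/2) (11,17) (7,15)]
5. Canonical ring: [(7,11) (16,11) (16,29/2) (11,17) (7,15)]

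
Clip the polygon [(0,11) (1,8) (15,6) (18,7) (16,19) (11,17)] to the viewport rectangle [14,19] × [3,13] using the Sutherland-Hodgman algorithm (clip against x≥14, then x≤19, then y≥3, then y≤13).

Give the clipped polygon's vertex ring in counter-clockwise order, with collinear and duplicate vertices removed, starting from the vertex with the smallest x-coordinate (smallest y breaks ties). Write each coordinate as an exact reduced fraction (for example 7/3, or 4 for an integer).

1. After x ≥ 14: [(14,43/7) (15,6) (18,7) (16,19) (14,91/5)]
2. After x ≤ 19: [(14,43/7) (15,6) (18,7) (16,19) (14,91/5)]
3. After y ≥ 3: [(14,43/7) (15,6) (18,7) (16,19) (14,91/5)]
4. After y ≤ 13: [(14,13) (14,43/7) (15,6) (18,7) (17,13)]
5. Canonical ring: [(14,43/7) (15,6) (18,7) (17,13) (14,13)]

Clipped polygon: [(14,43/7) (15,6) (18,7) (17,13) (14,13)]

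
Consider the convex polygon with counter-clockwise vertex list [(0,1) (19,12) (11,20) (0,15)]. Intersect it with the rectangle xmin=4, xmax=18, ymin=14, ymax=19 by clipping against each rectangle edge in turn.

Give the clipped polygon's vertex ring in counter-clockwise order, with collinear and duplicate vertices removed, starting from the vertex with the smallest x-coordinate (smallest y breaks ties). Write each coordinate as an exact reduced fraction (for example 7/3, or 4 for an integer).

1. After x ≥ 4: [(4,63/19) (19,12) (11,20) (4,185/11)]
2. After x ≤ 18: [(4,63/19) (18,217/19) (18,13) (11,20) (4,185/11)]
3. After y ≥ 14: [(4,14) (17,14) (11,20) (4,185/11)]
4. After y ≤ 19: [(4,14) (17,14) (12,19) (44/5,19) (4,185/11)]
5. Canonical ring: [(4,14) (17,14) (12,19) (44/5,19) (4,185/11)]

Clipped polygon: [(4,14) (17,14) (12,19) (44/5,19) (4,185/11)]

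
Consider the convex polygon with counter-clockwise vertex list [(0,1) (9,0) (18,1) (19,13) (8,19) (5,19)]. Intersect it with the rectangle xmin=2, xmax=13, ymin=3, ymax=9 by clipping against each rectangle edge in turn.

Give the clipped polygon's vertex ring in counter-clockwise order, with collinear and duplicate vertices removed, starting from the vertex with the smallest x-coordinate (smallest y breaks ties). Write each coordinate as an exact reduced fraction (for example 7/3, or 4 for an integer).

Clipped polygon: [(2,3) (13,3) (13,9) (20/9,9) (2,41/5)]

1. After x ≥ 2: [(2,41/5) (2,7/9) (9,0) (18,1) (19,13) (8,19) (5,19)]
2. After x ≤ 13: [(2,41/5) (2,7/9) (9,0) (13,4/9) (13,179/11) (8,19) (5,19)]
3. After y ≥ 3: [(2,41/5) (2,3) (13,3) (13,179/11) (8,19) (5,19)]
4. After y ≤ 9: [(20/9,9) (2,41/5) (2,3) (13,3) (13,9)]
5. Canonical ring: [(2,3) (13,3) (13,9) (20/9,9) (2,41/5)]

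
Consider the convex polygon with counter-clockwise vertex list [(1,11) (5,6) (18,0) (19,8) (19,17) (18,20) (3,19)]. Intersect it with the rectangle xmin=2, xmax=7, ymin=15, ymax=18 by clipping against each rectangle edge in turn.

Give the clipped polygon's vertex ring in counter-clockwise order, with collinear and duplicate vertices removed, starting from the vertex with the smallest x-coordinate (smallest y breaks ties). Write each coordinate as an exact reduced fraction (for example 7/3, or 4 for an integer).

1. After x ≥ 2: [(2,15) (2,39/4) (5,6) (18,0) (19,8) (19,17) (18,20) (3,19)]
2. After x ≤ 7: [(2,15) (2,39/4) (5,6) (7,66/13) (7,289/15) (3,19)]
3. After y ≥ 15: [(2,15) (2,15) (7,15) (7,289/15) (3,19)]
4. After y ≤ 18: [(11/4,18) (2,15) (2,15) (7,15) (7,18)]
5. Canonical ring: [(2,15) (7,15) (7,18) (11/4,18)]

Clipped polygon: [(2,15) (7,15) (7,18) (11/4,18)]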